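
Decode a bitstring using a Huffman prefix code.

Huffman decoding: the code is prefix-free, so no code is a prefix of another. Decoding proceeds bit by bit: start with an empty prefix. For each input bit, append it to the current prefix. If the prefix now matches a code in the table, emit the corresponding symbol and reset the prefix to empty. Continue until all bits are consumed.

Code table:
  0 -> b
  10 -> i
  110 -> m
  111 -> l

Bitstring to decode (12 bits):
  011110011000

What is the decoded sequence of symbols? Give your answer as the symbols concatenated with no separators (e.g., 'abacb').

Answer: blibmbb

Derivation:
Bit 0: prefix='0' -> emit 'b', reset
Bit 1: prefix='1' (no match yet)
Bit 2: prefix='11' (no match yet)
Bit 3: prefix='111' -> emit 'l', reset
Bit 4: prefix='1' (no match yet)
Bit 5: prefix='10' -> emit 'i', reset
Bit 6: prefix='0' -> emit 'b', reset
Bit 7: prefix='1' (no match yet)
Bit 8: prefix='11' (no match yet)
Bit 9: prefix='110' -> emit 'm', reset
Bit 10: prefix='0' -> emit 'b', reset
Bit 11: prefix='0' -> emit 'b', reset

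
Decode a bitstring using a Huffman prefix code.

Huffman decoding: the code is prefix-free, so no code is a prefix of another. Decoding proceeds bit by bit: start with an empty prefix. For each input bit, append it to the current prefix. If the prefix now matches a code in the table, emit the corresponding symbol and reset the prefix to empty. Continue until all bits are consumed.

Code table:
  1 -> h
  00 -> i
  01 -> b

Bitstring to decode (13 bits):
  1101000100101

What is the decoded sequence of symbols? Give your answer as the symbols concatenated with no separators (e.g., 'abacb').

Bit 0: prefix='1' -> emit 'h', reset
Bit 1: prefix='1' -> emit 'h', reset
Bit 2: prefix='0' (no match yet)
Bit 3: prefix='01' -> emit 'b', reset
Bit 4: prefix='0' (no match yet)
Bit 5: prefix='00' -> emit 'i', reset
Bit 6: prefix='0' (no match yet)
Bit 7: prefix='01' -> emit 'b', reset
Bit 8: prefix='0' (no match yet)
Bit 9: prefix='00' -> emit 'i', reset
Bit 10: prefix='1' -> emit 'h', reset
Bit 11: prefix='0' (no match yet)
Bit 12: prefix='01' -> emit 'b', reset

Answer: hhbibihb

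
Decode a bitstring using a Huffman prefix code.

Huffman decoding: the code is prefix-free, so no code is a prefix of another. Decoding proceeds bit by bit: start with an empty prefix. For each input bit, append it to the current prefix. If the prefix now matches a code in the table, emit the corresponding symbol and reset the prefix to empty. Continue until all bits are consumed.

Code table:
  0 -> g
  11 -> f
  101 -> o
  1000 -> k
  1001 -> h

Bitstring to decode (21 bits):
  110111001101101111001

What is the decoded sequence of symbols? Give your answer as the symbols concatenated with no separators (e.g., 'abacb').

Bit 0: prefix='1' (no match yet)
Bit 1: prefix='11' -> emit 'f', reset
Bit 2: prefix='0' -> emit 'g', reset
Bit 3: prefix='1' (no match yet)
Bit 4: prefix='11' -> emit 'f', reset
Bit 5: prefix='1' (no match yet)
Bit 6: prefix='10' (no match yet)
Bit 7: prefix='100' (no match yet)
Bit 8: prefix='1001' -> emit 'h', reset
Bit 9: prefix='1' (no match yet)
Bit 10: prefix='10' (no match yet)
Bit 11: prefix='101' -> emit 'o', reset
Bit 12: prefix='1' (no match yet)
Bit 13: prefix='10' (no match yet)
Bit 14: prefix='101' -> emit 'o', reset
Bit 15: prefix='1' (no match yet)
Bit 16: prefix='11' -> emit 'f', reset
Bit 17: prefix='1' (no match yet)
Bit 18: prefix='10' (no match yet)
Bit 19: prefix='100' (no match yet)
Bit 20: prefix='1001' -> emit 'h', reset

Answer: fgfhoofh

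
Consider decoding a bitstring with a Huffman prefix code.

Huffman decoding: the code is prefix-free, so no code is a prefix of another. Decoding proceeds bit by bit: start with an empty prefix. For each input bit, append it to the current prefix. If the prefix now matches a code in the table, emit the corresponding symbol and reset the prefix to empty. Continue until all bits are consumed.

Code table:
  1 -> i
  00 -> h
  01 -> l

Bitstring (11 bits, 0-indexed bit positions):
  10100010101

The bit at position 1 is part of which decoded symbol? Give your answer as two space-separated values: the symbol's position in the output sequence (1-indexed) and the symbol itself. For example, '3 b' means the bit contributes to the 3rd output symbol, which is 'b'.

Bit 0: prefix='1' -> emit 'i', reset
Bit 1: prefix='0' (no match yet)
Bit 2: prefix='01' -> emit 'l', reset
Bit 3: prefix='0' (no match yet)
Bit 4: prefix='00' -> emit 'h', reset
Bit 5: prefix='0' (no match yet)

Answer: 2 l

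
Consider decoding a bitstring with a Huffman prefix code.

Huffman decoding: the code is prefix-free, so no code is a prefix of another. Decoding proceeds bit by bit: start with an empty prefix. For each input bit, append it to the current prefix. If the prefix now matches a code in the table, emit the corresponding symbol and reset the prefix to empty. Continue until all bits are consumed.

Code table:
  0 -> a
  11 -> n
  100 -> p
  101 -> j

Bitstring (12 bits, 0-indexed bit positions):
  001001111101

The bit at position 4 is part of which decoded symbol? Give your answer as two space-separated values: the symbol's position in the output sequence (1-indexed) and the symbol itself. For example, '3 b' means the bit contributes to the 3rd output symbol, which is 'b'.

Bit 0: prefix='0' -> emit 'a', reset
Bit 1: prefix='0' -> emit 'a', reset
Bit 2: prefix='1' (no match yet)
Bit 3: prefix='10' (no match yet)
Bit 4: prefix='100' -> emit 'p', reset
Bit 5: prefix='1' (no match yet)
Bit 6: prefix='11' -> emit 'n', reset
Bit 7: prefix='1' (no match yet)
Bit 8: prefix='11' -> emit 'n', reset

Answer: 3 p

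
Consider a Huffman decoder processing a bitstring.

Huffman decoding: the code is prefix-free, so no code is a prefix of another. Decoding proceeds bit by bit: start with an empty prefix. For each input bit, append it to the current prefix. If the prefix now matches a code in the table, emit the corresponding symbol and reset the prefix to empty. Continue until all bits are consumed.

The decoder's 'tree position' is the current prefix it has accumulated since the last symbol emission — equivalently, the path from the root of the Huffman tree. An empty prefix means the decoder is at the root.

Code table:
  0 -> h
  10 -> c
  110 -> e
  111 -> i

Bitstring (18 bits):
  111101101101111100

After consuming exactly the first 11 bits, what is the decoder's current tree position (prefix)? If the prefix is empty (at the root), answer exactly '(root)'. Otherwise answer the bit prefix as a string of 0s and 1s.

Bit 0: prefix='1' (no match yet)
Bit 1: prefix='11' (no match yet)
Bit 2: prefix='111' -> emit 'i', reset
Bit 3: prefix='1' (no match yet)
Bit 4: prefix='10' -> emit 'c', reset
Bit 5: prefix='1' (no match yet)
Bit 6: prefix='11' (no match yet)
Bit 7: prefix='110' -> emit 'e', reset
Bit 8: prefix='1' (no match yet)
Bit 9: prefix='11' (no match yet)
Bit 10: prefix='110' -> emit 'e', reset

Answer: (root)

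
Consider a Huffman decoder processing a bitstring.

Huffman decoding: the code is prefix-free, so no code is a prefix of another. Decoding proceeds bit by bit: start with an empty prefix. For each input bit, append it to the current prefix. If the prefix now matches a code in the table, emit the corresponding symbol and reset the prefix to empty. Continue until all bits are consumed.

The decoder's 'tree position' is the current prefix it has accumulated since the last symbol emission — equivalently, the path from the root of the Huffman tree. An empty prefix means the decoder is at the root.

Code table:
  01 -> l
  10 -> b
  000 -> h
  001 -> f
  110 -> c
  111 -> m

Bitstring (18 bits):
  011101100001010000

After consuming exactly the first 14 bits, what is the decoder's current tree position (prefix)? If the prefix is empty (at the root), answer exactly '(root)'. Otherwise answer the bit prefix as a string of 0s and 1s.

Bit 0: prefix='0' (no match yet)
Bit 1: prefix='01' -> emit 'l', reset
Bit 2: prefix='1' (no match yet)
Bit 3: prefix='11' (no match yet)
Bit 4: prefix='110' -> emit 'c', reset
Bit 5: prefix='1' (no match yet)
Bit 6: prefix='11' (no match yet)
Bit 7: prefix='110' -> emit 'c', reset
Bit 8: prefix='0' (no match yet)
Bit 9: prefix='00' (no match yet)
Bit 10: prefix='000' -> emit 'h', reset
Bit 11: prefix='1' (no match yet)
Bit 12: prefix='10' -> emit 'b', reset
Bit 13: prefix='1' (no match yet)

Answer: 1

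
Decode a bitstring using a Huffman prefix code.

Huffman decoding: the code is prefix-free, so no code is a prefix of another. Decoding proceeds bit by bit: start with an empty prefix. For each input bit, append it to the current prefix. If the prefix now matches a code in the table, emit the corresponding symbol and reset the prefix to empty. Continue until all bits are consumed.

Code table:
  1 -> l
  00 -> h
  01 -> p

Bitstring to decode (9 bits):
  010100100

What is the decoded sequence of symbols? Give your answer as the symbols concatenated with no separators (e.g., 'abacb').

Bit 0: prefix='0' (no match yet)
Bit 1: prefix='01' -> emit 'p', reset
Bit 2: prefix='0' (no match yet)
Bit 3: prefix='01' -> emit 'p', reset
Bit 4: prefix='0' (no match yet)
Bit 5: prefix='00' -> emit 'h', reset
Bit 6: prefix='1' -> emit 'l', reset
Bit 7: prefix='0' (no match yet)
Bit 8: prefix='00' -> emit 'h', reset

Answer: pphlh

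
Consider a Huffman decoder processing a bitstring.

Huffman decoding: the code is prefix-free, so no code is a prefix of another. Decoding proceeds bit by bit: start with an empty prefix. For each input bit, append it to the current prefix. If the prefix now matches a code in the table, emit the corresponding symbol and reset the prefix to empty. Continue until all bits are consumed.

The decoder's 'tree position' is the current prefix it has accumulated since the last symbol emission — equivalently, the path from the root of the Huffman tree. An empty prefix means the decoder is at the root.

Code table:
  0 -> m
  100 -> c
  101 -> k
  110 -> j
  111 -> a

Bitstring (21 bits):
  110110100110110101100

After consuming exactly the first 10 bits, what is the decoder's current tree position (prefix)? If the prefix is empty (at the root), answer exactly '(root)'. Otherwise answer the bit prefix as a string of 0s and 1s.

Bit 0: prefix='1' (no match yet)
Bit 1: prefix='11' (no match yet)
Bit 2: prefix='110' -> emit 'j', reset
Bit 3: prefix='1' (no match yet)
Bit 4: prefix='11' (no match yet)
Bit 5: prefix='110' -> emit 'j', reset
Bit 6: prefix='1' (no match yet)
Bit 7: prefix='10' (no match yet)
Bit 8: prefix='100' -> emit 'c', reset
Bit 9: prefix='1' (no match yet)

Answer: 1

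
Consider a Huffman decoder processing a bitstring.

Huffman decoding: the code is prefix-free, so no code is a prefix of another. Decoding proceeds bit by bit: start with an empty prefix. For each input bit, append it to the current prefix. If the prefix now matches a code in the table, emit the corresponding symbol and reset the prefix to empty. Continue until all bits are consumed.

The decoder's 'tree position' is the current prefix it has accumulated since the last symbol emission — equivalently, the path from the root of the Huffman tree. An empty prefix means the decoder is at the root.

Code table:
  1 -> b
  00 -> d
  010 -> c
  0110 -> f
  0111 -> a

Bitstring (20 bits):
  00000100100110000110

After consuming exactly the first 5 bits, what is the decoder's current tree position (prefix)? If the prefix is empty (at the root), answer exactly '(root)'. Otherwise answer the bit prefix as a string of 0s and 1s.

Answer: 0

Derivation:
Bit 0: prefix='0' (no match yet)
Bit 1: prefix='00' -> emit 'd', reset
Bit 2: prefix='0' (no match yet)
Bit 3: prefix='00' -> emit 'd', reset
Bit 4: prefix='0' (no match yet)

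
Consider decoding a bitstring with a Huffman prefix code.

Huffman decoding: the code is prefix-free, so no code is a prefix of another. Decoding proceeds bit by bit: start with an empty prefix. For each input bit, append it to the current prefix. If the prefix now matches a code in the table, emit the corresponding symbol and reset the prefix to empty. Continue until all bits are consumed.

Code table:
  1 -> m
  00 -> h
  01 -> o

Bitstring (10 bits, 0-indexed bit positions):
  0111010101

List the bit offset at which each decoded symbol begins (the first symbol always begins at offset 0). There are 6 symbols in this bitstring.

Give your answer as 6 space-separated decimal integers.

Answer: 0 2 3 4 6 8

Derivation:
Bit 0: prefix='0' (no match yet)
Bit 1: prefix='01' -> emit 'o', reset
Bit 2: prefix='1' -> emit 'm', reset
Bit 3: prefix='1' -> emit 'm', reset
Bit 4: prefix='0' (no match yet)
Bit 5: prefix='01' -> emit 'o', reset
Bit 6: prefix='0' (no match yet)
Bit 7: prefix='01' -> emit 'o', reset
Bit 8: prefix='0' (no match yet)
Bit 9: prefix='01' -> emit 'o', reset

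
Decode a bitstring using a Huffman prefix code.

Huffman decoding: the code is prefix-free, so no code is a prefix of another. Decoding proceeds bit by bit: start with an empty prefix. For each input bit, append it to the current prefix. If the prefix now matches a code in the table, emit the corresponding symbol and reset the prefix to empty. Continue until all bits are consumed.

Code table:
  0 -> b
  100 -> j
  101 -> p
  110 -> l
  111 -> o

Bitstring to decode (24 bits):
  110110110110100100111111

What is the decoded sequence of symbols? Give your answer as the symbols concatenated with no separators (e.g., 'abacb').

Bit 0: prefix='1' (no match yet)
Bit 1: prefix='11' (no match yet)
Bit 2: prefix='110' -> emit 'l', reset
Bit 3: prefix='1' (no match yet)
Bit 4: prefix='11' (no match yet)
Bit 5: prefix='110' -> emit 'l', reset
Bit 6: prefix='1' (no match yet)
Bit 7: prefix='11' (no match yet)
Bit 8: prefix='110' -> emit 'l', reset
Bit 9: prefix='1' (no match yet)
Bit 10: prefix='11' (no match yet)
Bit 11: prefix='110' -> emit 'l', reset
Bit 12: prefix='1' (no match yet)
Bit 13: prefix='10' (no match yet)
Bit 14: prefix='100' -> emit 'j', reset
Bit 15: prefix='1' (no match yet)
Bit 16: prefix='10' (no match yet)
Bit 17: prefix='100' -> emit 'j', reset
Bit 18: prefix='1' (no match yet)
Bit 19: prefix='11' (no match yet)
Bit 20: prefix='111' -> emit 'o', reset
Bit 21: prefix='1' (no match yet)
Bit 22: prefix='11' (no match yet)
Bit 23: prefix='111' -> emit 'o', reset

Answer: lllljjoo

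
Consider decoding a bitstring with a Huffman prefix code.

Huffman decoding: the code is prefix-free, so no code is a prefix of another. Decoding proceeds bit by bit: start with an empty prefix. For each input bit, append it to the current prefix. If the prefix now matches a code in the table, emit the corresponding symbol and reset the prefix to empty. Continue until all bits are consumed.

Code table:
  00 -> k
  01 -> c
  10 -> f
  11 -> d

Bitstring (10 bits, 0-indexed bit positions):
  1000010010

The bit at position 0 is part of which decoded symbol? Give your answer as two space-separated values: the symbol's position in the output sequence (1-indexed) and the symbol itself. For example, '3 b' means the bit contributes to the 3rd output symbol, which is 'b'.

Answer: 1 f

Derivation:
Bit 0: prefix='1' (no match yet)
Bit 1: prefix='10' -> emit 'f', reset
Bit 2: prefix='0' (no match yet)
Bit 3: prefix='00' -> emit 'k', reset
Bit 4: prefix='0' (no match yet)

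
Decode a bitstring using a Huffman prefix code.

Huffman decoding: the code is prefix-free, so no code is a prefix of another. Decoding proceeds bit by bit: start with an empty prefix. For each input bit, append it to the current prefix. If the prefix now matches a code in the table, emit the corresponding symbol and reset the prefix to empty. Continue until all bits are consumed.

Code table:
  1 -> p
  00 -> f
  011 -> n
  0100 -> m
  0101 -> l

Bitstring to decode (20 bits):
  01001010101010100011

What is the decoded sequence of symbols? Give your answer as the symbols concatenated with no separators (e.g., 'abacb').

Answer: mpllmn

Derivation:
Bit 0: prefix='0' (no match yet)
Bit 1: prefix='01' (no match yet)
Bit 2: prefix='010' (no match yet)
Bit 3: prefix='0100' -> emit 'm', reset
Bit 4: prefix='1' -> emit 'p', reset
Bit 5: prefix='0' (no match yet)
Bit 6: prefix='01' (no match yet)
Bit 7: prefix='010' (no match yet)
Bit 8: prefix='0101' -> emit 'l', reset
Bit 9: prefix='0' (no match yet)
Bit 10: prefix='01' (no match yet)
Bit 11: prefix='010' (no match yet)
Bit 12: prefix='0101' -> emit 'l', reset
Bit 13: prefix='0' (no match yet)
Bit 14: prefix='01' (no match yet)
Bit 15: prefix='010' (no match yet)
Bit 16: prefix='0100' -> emit 'm', reset
Bit 17: prefix='0' (no match yet)
Bit 18: prefix='01' (no match yet)
Bit 19: prefix='011' -> emit 'n', reset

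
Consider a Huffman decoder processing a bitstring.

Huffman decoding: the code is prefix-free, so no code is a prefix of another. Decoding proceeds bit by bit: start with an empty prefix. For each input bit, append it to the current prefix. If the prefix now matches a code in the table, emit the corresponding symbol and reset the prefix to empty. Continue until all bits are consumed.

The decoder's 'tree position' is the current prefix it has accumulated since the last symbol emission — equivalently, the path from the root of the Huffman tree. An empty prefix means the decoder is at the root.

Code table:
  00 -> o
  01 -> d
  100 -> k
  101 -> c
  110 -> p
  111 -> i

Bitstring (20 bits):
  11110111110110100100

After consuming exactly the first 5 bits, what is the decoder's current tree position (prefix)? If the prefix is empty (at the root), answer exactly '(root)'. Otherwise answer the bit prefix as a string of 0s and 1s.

Bit 0: prefix='1' (no match yet)
Bit 1: prefix='11' (no match yet)
Bit 2: prefix='111' -> emit 'i', reset
Bit 3: prefix='1' (no match yet)
Bit 4: prefix='10' (no match yet)

Answer: 10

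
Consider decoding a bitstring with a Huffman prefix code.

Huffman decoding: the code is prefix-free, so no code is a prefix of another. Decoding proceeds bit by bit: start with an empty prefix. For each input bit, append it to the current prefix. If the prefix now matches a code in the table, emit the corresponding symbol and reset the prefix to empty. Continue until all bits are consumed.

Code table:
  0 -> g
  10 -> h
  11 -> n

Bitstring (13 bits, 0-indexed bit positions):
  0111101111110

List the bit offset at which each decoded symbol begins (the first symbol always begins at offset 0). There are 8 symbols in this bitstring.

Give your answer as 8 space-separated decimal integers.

Answer: 0 1 3 5 6 8 10 12

Derivation:
Bit 0: prefix='0' -> emit 'g', reset
Bit 1: prefix='1' (no match yet)
Bit 2: prefix='11' -> emit 'n', reset
Bit 3: prefix='1' (no match yet)
Bit 4: prefix='11' -> emit 'n', reset
Bit 5: prefix='0' -> emit 'g', reset
Bit 6: prefix='1' (no match yet)
Bit 7: prefix='11' -> emit 'n', reset
Bit 8: prefix='1' (no match yet)
Bit 9: prefix='11' -> emit 'n', reset
Bit 10: prefix='1' (no match yet)
Bit 11: prefix='11' -> emit 'n', reset
Bit 12: prefix='0' -> emit 'g', reset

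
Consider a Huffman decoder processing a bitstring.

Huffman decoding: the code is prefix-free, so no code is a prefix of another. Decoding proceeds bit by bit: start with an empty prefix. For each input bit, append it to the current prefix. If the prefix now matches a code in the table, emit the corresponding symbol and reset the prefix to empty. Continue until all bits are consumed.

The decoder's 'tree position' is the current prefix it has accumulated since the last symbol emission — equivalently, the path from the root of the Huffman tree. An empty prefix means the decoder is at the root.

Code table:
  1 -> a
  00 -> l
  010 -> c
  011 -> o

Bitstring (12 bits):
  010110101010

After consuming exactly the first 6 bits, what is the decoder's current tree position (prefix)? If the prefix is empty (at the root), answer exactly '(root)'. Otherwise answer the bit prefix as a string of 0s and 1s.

Answer: 0

Derivation:
Bit 0: prefix='0' (no match yet)
Bit 1: prefix='01' (no match yet)
Bit 2: prefix='010' -> emit 'c', reset
Bit 3: prefix='1' -> emit 'a', reset
Bit 4: prefix='1' -> emit 'a', reset
Bit 5: prefix='0' (no match yet)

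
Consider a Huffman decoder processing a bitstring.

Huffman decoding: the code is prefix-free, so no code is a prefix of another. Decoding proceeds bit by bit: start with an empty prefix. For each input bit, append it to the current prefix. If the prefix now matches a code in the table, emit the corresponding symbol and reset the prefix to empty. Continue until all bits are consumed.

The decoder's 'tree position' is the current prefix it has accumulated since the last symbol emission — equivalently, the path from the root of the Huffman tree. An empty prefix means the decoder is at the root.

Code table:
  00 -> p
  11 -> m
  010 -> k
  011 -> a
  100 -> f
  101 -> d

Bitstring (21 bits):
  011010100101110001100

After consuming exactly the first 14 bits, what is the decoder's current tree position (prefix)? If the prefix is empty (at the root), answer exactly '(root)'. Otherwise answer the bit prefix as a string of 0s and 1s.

Bit 0: prefix='0' (no match yet)
Bit 1: prefix='01' (no match yet)
Bit 2: prefix='011' -> emit 'a', reset
Bit 3: prefix='0' (no match yet)
Bit 4: prefix='01' (no match yet)
Bit 5: prefix='010' -> emit 'k', reset
Bit 6: prefix='1' (no match yet)
Bit 7: prefix='10' (no match yet)
Bit 8: prefix='100' -> emit 'f', reset
Bit 9: prefix='1' (no match yet)
Bit 10: prefix='10' (no match yet)
Bit 11: prefix='101' -> emit 'd', reset
Bit 12: prefix='1' (no match yet)
Bit 13: prefix='11' -> emit 'm', reset

Answer: (root)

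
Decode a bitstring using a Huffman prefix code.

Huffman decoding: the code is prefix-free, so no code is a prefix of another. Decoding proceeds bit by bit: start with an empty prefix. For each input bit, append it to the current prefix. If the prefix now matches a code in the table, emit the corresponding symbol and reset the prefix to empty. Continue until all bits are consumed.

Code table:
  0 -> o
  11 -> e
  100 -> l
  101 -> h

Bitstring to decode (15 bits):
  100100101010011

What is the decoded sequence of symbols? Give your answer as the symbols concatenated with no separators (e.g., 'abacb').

Answer: llhole

Derivation:
Bit 0: prefix='1' (no match yet)
Bit 1: prefix='10' (no match yet)
Bit 2: prefix='100' -> emit 'l', reset
Bit 3: prefix='1' (no match yet)
Bit 4: prefix='10' (no match yet)
Bit 5: prefix='100' -> emit 'l', reset
Bit 6: prefix='1' (no match yet)
Bit 7: prefix='10' (no match yet)
Bit 8: prefix='101' -> emit 'h', reset
Bit 9: prefix='0' -> emit 'o', reset
Bit 10: prefix='1' (no match yet)
Bit 11: prefix='10' (no match yet)
Bit 12: prefix='100' -> emit 'l', reset
Bit 13: prefix='1' (no match yet)
Bit 14: prefix='11' -> emit 'e', reset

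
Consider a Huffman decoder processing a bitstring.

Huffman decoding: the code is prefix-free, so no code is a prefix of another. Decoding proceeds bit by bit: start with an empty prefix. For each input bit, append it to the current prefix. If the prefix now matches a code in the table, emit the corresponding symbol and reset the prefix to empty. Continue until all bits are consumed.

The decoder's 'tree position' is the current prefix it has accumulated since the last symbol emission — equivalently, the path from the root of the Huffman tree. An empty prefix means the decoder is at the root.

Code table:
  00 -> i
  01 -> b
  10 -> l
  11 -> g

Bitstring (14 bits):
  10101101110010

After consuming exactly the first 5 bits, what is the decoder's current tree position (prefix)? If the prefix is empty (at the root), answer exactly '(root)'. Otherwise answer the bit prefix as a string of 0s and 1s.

Bit 0: prefix='1' (no match yet)
Bit 1: prefix='10' -> emit 'l', reset
Bit 2: prefix='1' (no match yet)
Bit 3: prefix='10' -> emit 'l', reset
Bit 4: prefix='1' (no match yet)

Answer: 1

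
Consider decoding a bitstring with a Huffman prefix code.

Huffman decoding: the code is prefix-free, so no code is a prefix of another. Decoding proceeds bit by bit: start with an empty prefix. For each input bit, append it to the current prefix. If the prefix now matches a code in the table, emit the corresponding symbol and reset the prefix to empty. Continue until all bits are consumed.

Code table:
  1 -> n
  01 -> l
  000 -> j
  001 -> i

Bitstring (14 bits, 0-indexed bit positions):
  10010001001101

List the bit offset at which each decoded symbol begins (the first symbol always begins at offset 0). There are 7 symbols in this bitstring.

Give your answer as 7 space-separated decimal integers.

Bit 0: prefix='1' -> emit 'n', reset
Bit 1: prefix='0' (no match yet)
Bit 2: prefix='00' (no match yet)
Bit 3: prefix='001' -> emit 'i', reset
Bit 4: prefix='0' (no match yet)
Bit 5: prefix='00' (no match yet)
Bit 6: prefix='000' -> emit 'j', reset
Bit 7: prefix='1' -> emit 'n', reset
Bit 8: prefix='0' (no match yet)
Bit 9: prefix='00' (no match yet)
Bit 10: prefix='001' -> emit 'i', reset
Bit 11: prefix='1' -> emit 'n', reset
Bit 12: prefix='0' (no match yet)
Bit 13: prefix='01' -> emit 'l', reset

Answer: 0 1 4 7 8 11 12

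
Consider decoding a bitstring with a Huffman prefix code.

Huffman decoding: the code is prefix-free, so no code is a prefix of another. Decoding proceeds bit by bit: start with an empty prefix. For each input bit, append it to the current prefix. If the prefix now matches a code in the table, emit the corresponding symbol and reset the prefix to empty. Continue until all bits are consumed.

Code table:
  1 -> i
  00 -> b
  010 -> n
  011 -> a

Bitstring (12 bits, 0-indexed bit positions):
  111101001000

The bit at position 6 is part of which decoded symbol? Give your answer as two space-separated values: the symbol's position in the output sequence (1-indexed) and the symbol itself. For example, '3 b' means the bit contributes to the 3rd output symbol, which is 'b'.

Bit 0: prefix='1' -> emit 'i', reset
Bit 1: prefix='1' -> emit 'i', reset
Bit 2: prefix='1' -> emit 'i', reset
Bit 3: prefix='1' -> emit 'i', reset
Bit 4: prefix='0' (no match yet)
Bit 5: prefix='01' (no match yet)
Bit 6: prefix='010' -> emit 'n', reset
Bit 7: prefix='0' (no match yet)
Bit 8: prefix='01' (no match yet)
Bit 9: prefix='010' -> emit 'n', reset
Bit 10: prefix='0' (no match yet)

Answer: 5 n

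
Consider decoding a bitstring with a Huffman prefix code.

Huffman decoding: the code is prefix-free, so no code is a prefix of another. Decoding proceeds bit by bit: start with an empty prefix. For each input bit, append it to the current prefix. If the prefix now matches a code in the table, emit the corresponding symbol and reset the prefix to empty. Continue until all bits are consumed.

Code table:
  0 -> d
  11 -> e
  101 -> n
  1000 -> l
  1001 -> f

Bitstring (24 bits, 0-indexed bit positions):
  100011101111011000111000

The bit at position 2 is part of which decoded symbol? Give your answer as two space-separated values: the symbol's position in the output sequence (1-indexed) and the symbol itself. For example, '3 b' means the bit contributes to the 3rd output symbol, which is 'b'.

Bit 0: prefix='1' (no match yet)
Bit 1: prefix='10' (no match yet)
Bit 2: prefix='100' (no match yet)
Bit 3: prefix='1000' -> emit 'l', reset
Bit 4: prefix='1' (no match yet)
Bit 5: prefix='11' -> emit 'e', reset
Bit 6: prefix='1' (no match yet)

Answer: 1 l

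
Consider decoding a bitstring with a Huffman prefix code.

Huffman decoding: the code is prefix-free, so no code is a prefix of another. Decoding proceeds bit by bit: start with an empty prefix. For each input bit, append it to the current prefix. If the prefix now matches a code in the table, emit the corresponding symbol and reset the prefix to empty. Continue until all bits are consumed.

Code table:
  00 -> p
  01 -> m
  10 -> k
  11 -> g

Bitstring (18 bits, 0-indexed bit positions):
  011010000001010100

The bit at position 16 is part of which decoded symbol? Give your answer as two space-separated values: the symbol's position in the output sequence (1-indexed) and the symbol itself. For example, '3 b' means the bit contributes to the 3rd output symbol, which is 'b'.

Bit 0: prefix='0' (no match yet)
Bit 1: prefix='01' -> emit 'm', reset
Bit 2: prefix='1' (no match yet)
Bit 3: prefix='10' -> emit 'k', reset
Bit 4: prefix='1' (no match yet)
Bit 5: prefix='10' -> emit 'k', reset
Bit 6: prefix='0' (no match yet)
Bit 7: prefix='00' -> emit 'p', reset
Bit 8: prefix='0' (no match yet)
Bit 9: prefix='00' -> emit 'p', reset
Bit 10: prefix='0' (no match yet)
Bit 11: prefix='01' -> emit 'm', reset
Bit 12: prefix='0' (no match yet)
Bit 13: prefix='01' -> emit 'm', reset
Bit 14: prefix='0' (no match yet)
Bit 15: prefix='01' -> emit 'm', reset
Bit 16: prefix='0' (no match yet)
Bit 17: prefix='00' -> emit 'p', reset

Answer: 9 p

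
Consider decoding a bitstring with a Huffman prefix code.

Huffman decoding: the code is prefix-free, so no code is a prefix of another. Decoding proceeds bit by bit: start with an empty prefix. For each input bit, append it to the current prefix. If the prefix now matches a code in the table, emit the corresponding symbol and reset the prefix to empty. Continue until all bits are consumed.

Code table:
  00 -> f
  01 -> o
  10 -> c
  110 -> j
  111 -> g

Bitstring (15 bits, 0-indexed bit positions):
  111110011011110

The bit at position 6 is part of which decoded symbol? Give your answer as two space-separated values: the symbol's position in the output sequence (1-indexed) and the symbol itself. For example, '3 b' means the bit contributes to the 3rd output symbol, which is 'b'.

Answer: 3 o

Derivation:
Bit 0: prefix='1' (no match yet)
Bit 1: prefix='11' (no match yet)
Bit 2: prefix='111' -> emit 'g', reset
Bit 3: prefix='1' (no match yet)
Bit 4: prefix='11' (no match yet)
Bit 5: prefix='110' -> emit 'j', reset
Bit 6: prefix='0' (no match yet)
Bit 7: prefix='01' -> emit 'o', reset
Bit 8: prefix='1' (no match yet)
Bit 9: prefix='10' -> emit 'c', reset
Bit 10: prefix='1' (no match yet)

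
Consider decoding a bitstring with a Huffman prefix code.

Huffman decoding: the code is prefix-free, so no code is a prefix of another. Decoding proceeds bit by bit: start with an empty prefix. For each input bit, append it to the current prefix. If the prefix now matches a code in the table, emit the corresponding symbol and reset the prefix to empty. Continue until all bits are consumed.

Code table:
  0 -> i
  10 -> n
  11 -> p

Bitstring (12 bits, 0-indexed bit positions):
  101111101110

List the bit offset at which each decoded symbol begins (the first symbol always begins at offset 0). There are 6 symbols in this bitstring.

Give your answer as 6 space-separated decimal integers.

Bit 0: prefix='1' (no match yet)
Bit 1: prefix='10' -> emit 'n', reset
Bit 2: prefix='1' (no match yet)
Bit 3: prefix='11' -> emit 'p', reset
Bit 4: prefix='1' (no match yet)
Bit 5: prefix='11' -> emit 'p', reset
Bit 6: prefix='1' (no match yet)
Bit 7: prefix='10' -> emit 'n', reset
Bit 8: prefix='1' (no match yet)
Bit 9: prefix='11' -> emit 'p', reset
Bit 10: prefix='1' (no match yet)
Bit 11: prefix='10' -> emit 'n', reset

Answer: 0 2 4 6 8 10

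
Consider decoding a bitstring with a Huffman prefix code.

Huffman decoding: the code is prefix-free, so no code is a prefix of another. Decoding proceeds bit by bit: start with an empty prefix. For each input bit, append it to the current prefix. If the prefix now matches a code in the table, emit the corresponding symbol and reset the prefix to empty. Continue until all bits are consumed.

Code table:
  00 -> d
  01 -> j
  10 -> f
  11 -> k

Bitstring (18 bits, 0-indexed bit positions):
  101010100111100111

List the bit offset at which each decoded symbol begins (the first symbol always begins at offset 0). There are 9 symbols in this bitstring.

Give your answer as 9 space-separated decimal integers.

Bit 0: prefix='1' (no match yet)
Bit 1: prefix='10' -> emit 'f', reset
Bit 2: prefix='1' (no match yet)
Bit 3: prefix='10' -> emit 'f', reset
Bit 4: prefix='1' (no match yet)
Bit 5: prefix='10' -> emit 'f', reset
Bit 6: prefix='1' (no match yet)
Bit 7: prefix='10' -> emit 'f', reset
Bit 8: prefix='0' (no match yet)
Bit 9: prefix='01' -> emit 'j', reset
Bit 10: prefix='1' (no match yet)
Bit 11: prefix='11' -> emit 'k', reset
Bit 12: prefix='1' (no match yet)
Bit 13: prefix='10' -> emit 'f', reset
Bit 14: prefix='0' (no match yet)
Bit 15: prefix='01' -> emit 'j', reset
Bit 16: prefix='1' (no match yet)
Bit 17: prefix='11' -> emit 'k', reset

Answer: 0 2 4 6 8 10 12 14 16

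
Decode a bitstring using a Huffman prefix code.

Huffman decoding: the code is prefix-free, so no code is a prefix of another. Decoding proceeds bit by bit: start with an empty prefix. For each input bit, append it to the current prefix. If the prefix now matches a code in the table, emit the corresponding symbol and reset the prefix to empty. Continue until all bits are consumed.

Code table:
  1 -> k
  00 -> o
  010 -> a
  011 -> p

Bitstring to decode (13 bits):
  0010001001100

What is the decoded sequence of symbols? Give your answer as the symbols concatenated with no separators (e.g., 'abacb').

Bit 0: prefix='0' (no match yet)
Bit 1: prefix='00' -> emit 'o', reset
Bit 2: prefix='1' -> emit 'k', reset
Bit 3: prefix='0' (no match yet)
Bit 4: prefix='00' -> emit 'o', reset
Bit 5: prefix='0' (no match yet)
Bit 6: prefix='01' (no match yet)
Bit 7: prefix='010' -> emit 'a', reset
Bit 8: prefix='0' (no match yet)
Bit 9: prefix='01' (no match yet)
Bit 10: prefix='011' -> emit 'p', reset
Bit 11: prefix='0' (no match yet)
Bit 12: prefix='00' -> emit 'o', reset

Answer: okoapo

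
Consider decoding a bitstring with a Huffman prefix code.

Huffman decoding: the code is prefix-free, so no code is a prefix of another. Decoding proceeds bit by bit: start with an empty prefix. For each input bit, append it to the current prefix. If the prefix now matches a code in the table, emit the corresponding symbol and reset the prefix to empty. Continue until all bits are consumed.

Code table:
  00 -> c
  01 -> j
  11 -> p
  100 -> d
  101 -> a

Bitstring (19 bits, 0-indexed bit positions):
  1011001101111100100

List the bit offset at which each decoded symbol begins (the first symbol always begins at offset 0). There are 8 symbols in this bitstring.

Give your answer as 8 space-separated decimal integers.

Bit 0: prefix='1' (no match yet)
Bit 1: prefix='10' (no match yet)
Bit 2: prefix='101' -> emit 'a', reset
Bit 3: prefix='1' (no match yet)
Bit 4: prefix='10' (no match yet)
Bit 5: prefix='100' -> emit 'd', reset
Bit 6: prefix='1' (no match yet)
Bit 7: prefix='11' -> emit 'p', reset
Bit 8: prefix='0' (no match yet)
Bit 9: prefix='01' -> emit 'j', reset
Bit 10: prefix='1' (no match yet)
Bit 11: prefix='11' -> emit 'p', reset
Bit 12: prefix='1' (no match yet)
Bit 13: prefix='11' -> emit 'p', reset
Bit 14: prefix='0' (no match yet)
Bit 15: prefix='00' -> emit 'c', reset
Bit 16: prefix='1' (no match yet)
Bit 17: prefix='10' (no match yet)
Bit 18: prefix='100' -> emit 'd', reset

Answer: 0 3 6 8 10 12 14 16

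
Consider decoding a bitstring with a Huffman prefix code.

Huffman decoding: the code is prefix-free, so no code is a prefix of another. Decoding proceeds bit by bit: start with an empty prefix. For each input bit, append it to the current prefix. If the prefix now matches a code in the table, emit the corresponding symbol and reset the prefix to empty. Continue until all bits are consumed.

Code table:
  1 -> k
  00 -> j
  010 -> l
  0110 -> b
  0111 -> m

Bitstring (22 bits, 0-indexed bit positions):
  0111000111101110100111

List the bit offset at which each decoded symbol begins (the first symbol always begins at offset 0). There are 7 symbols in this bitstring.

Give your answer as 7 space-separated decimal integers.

Answer: 0 4 6 10 11 15 18

Derivation:
Bit 0: prefix='0' (no match yet)
Bit 1: prefix='01' (no match yet)
Bit 2: prefix='011' (no match yet)
Bit 3: prefix='0111' -> emit 'm', reset
Bit 4: prefix='0' (no match yet)
Bit 5: prefix='00' -> emit 'j', reset
Bit 6: prefix='0' (no match yet)
Bit 7: prefix='01' (no match yet)
Bit 8: prefix='011' (no match yet)
Bit 9: prefix='0111' -> emit 'm', reset
Bit 10: prefix='1' -> emit 'k', reset
Bit 11: prefix='0' (no match yet)
Bit 12: prefix='01' (no match yet)
Bit 13: prefix='011' (no match yet)
Bit 14: prefix='0111' -> emit 'm', reset
Bit 15: prefix='0' (no match yet)
Bit 16: prefix='01' (no match yet)
Bit 17: prefix='010' -> emit 'l', reset
Bit 18: prefix='0' (no match yet)
Bit 19: prefix='01' (no match yet)
Bit 20: prefix='011' (no match yet)
Bit 21: prefix='0111' -> emit 'm', reset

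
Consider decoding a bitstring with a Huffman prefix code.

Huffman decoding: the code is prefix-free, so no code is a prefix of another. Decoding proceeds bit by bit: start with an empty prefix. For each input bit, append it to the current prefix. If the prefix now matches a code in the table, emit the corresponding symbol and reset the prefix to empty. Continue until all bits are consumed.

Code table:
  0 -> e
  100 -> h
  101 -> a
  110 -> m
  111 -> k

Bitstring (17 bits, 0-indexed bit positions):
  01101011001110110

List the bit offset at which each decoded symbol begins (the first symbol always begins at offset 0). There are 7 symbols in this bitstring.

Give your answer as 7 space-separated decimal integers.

Bit 0: prefix='0' -> emit 'e', reset
Bit 1: prefix='1' (no match yet)
Bit 2: prefix='11' (no match yet)
Bit 3: prefix='110' -> emit 'm', reset
Bit 4: prefix='1' (no match yet)
Bit 5: prefix='10' (no match yet)
Bit 6: prefix='101' -> emit 'a', reset
Bit 7: prefix='1' (no match yet)
Bit 8: prefix='10' (no match yet)
Bit 9: prefix='100' -> emit 'h', reset
Bit 10: prefix='1' (no match yet)
Bit 11: prefix='11' (no match yet)
Bit 12: prefix='111' -> emit 'k', reset
Bit 13: prefix='0' -> emit 'e', reset
Bit 14: prefix='1' (no match yet)
Bit 15: prefix='11' (no match yet)
Bit 16: prefix='110' -> emit 'm', reset

Answer: 0 1 4 7 10 13 14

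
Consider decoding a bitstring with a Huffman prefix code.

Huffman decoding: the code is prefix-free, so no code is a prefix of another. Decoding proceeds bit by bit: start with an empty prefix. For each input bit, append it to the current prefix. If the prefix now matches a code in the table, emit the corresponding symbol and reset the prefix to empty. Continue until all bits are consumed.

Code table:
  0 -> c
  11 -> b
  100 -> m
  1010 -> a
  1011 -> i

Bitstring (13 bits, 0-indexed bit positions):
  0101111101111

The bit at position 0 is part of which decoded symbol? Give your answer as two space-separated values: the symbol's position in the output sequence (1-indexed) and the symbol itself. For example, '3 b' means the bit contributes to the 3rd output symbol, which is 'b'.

Bit 0: prefix='0' -> emit 'c', reset
Bit 1: prefix='1' (no match yet)
Bit 2: prefix='10' (no match yet)
Bit 3: prefix='101' (no match yet)
Bit 4: prefix='1011' -> emit 'i', reset

Answer: 1 c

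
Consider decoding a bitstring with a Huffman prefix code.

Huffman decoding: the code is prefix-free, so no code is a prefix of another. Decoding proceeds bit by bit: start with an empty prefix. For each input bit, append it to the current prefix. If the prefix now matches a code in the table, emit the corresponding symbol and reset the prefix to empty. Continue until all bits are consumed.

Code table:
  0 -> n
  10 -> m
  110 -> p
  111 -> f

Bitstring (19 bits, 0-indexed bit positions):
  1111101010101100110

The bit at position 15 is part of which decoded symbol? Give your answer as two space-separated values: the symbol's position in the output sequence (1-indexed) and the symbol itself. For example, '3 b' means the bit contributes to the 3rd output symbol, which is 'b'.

Answer: 7 n

Derivation:
Bit 0: prefix='1' (no match yet)
Bit 1: prefix='11' (no match yet)
Bit 2: prefix='111' -> emit 'f', reset
Bit 3: prefix='1' (no match yet)
Bit 4: prefix='11' (no match yet)
Bit 5: prefix='110' -> emit 'p', reset
Bit 6: prefix='1' (no match yet)
Bit 7: prefix='10' -> emit 'm', reset
Bit 8: prefix='1' (no match yet)
Bit 9: prefix='10' -> emit 'm', reset
Bit 10: prefix='1' (no match yet)
Bit 11: prefix='10' -> emit 'm', reset
Bit 12: prefix='1' (no match yet)
Bit 13: prefix='11' (no match yet)
Bit 14: prefix='110' -> emit 'p', reset
Bit 15: prefix='0' -> emit 'n', reset
Bit 16: prefix='1' (no match yet)
Bit 17: prefix='11' (no match yet)
Bit 18: prefix='110' -> emit 'p', reset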